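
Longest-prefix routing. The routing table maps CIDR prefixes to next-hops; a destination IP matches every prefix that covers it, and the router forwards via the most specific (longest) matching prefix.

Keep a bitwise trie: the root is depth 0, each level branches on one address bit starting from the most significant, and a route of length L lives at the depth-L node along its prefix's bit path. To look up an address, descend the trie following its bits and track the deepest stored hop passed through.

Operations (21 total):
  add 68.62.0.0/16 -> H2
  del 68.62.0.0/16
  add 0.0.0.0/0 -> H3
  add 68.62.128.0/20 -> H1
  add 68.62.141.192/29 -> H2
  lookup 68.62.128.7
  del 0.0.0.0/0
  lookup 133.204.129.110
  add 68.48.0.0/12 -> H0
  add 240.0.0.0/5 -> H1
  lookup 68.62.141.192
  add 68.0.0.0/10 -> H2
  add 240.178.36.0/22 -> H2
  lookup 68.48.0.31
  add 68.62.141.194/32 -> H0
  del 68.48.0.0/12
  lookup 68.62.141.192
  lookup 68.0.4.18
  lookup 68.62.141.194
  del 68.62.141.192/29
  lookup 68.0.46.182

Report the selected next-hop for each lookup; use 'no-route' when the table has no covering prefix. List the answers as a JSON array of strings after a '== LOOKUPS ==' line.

Trace:
  add 68.62.0.0/16 -> H2 at depth 16
  - 68.62.0.0/16 clear@16
  add 0.0.0.0/0 -> H3 at depth 0
  add 68.62.128.0/20 -> H1 at depth 20
  add 68.62.141.192/29 -> H2 at depth 29
  lookup 68.62.128.7: bits 01000100001111101000 walk d0:H3→d1:-→d2:-→d3:-→d4:-→d5:-→d6:-→d7:-→d8:-→d9:-→d10:-→d11:-→d12:-→d13:-→d14:-→d15:-→d16:-→d17:-→d18:-→d19:-→d20:H1 -> H1
  - 0.0.0.0/0 clear@0
  lookup 133.204.129.110: bits ε walk d0:- -> no-route
  add 68.48.0.0/12 -> H0 at depth 12
  add 240.0.0.0/5 -> H1 at depth 5
  lookup 68.62.141.192: bits 01000100001111101000110111000 walk d0:-→d1:-→d2:-→d3:-→d4:-→d5:-→d6:-→d7:-→d8:-→d9:-→d10:-→d11:-→d12:H0→d13:-→d14:-→d15:-→d16:-→d17:-→d18:-→d19:-→d20:H1→d21:-→d22:-→d23:-→d24:-→d25:-→d26:-→d27:-→d28:-→d29:H2 -> H2
  add 68.0.0.0/10 -> H2 at depth 10
  add 240.178.36.0/22 -> H2 at depth 22
  lookup 68.48.0.31: bits 010001000011 walk d0:-→d1:-→d2:-→d3:-→d4:-→d5:-→d6:-→d7:-→d8:-→d9:-→d10:H2→d11:-→d12:H0 -> H0
  add 68.62.141.194/32 -> H0 at depth 32
  - 68.48.0.0/12 clear@12
  lookup 68.62.141.192: bits 010001000011111010001101110000 walk d0:-→d1:-→d2:-→d3:-→d4:-→d5:-→d6:-→d7:-→d8:-→d9:-→d10:H2→d11:-→d12:-→d13:-→d14:-→d15:-→d16:-→d17:-→d18:-→d19:-→d20:H1→d21:-→d22:-→d23:-→d24:-→d25:-→d26:-→d27:-→d28:-→d29:H2→d30:- -> H2
  lookup 68.0.4.18: bits 0100010000 walk d0:-→d1:-→d2:-→d3:-→d4:-→d5:-→d6:-→d7:-→d8:-→d9:-→d10:H2 -> H2
  lookup 68.62.141.194: bits 01000100001111101000110111000010 walk d0:-→d1:-→d2:-→d3:-→d4:-→d5:-→d6:-→d7:-→d8:-→d9:-→d10:H2→d11:-→d12:-→d13:-→d14:-→d15:-→d16:-→d17:-→d18:-→d19:-→d20:H1→d21:-→d22:-→d23:-→d24:-→d25:-→d26:-→d27:-→d28:-→d29:H2→d30:-→d31:-→d32:H0 -> H0
  - 68.62.141.192/29 clear@29
  lookup 68.0.46.182: bits 0100010000 walk d0:-→d1:-→d2:-→d3:-→d4:-→d5:-→d6:-→d7:-→d8:-→d9:-→d10:H2 -> H2

== LOOKUPS ==
["H1","no-route","H2","H0","H2","H2","H0","H2"]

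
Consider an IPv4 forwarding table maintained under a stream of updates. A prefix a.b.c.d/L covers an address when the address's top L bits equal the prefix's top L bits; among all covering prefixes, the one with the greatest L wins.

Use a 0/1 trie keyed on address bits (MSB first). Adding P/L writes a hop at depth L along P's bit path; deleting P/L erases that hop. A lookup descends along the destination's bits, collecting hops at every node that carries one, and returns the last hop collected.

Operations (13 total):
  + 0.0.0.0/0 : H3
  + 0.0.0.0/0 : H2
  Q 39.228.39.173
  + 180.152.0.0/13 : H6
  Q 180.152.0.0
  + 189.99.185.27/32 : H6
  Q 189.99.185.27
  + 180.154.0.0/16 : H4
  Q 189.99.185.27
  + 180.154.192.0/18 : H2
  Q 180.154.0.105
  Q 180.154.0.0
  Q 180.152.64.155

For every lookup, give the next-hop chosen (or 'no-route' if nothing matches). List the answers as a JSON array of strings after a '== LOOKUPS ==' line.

Trace:
  + 0.0.0.0/0 (H3) depth=0
  + 0.0.0.0/0 (H2) depth=0
  lookup 39.228.39.173: bits ε walk d0:H2 -> H2
  + 180.152.0.0/13 (H6) depth=13
  lookup 180.152.0.0: bits 1011010010011 walk d0:H2→d1:-→d2:-→d3:-→d4:-→d5:-→d6:-→d7:-→d8:-→d9:-→d10:-→d11:-→d12:-→d13:H6 -> H6
  + 189.99.185.27/32 (H6) depth=32
  lookup 189.99.185.27: bits 10111101011000111011100100011011 walk d0:H2→d1:-→d2:-→d3:-→d4:-→d5:-→d6:-→d7:-→d8:-→d9:-→d10:-→d11:-→d12:-→d13:-→d14:-→d15:-→d16:-→d17:-→d18:-→d19:-→d20:-→d21:-→d22:-→d23:-→d24:-→d25:-→d26:-→d27:-→d28:-→d29:-→d30:-→d31:-→d32:H6 -> H6
  + 180.154.0.0/16 (H4) depth=16
  lookup 189.99.185.27: bits 10111101011000111011100100011011 walk d0:H2→d1:-→d2:-→d3:-→d4:-→d5:-→d6:-→d7:-→d8:-→d9:-→d10:-→d11:-→d12:-→d13:-→d14:-→d15:-→d16:-→d17:-→d18:-→d19:-→d20:-→d21:-→d22:-→d23:-→d24:-→d25:-→d26:-→d27:-→d28:-→d29:-→d30:-→d31:-→d32:H6 -> H6
  + 180.154.192.0/18 (H2) depth=18
  lookup 180.154.0.105: bits 1011010010011010 walk d0:H2→d1:-→d2:-→d3:-→d4:-→d5:-→d6:-→d7:-→d8:-→d9:-→d10:-→d11:-→d12:-→d13:H6→d14:-→d15:-→d16:H4 -> H4
  lookup 180.154.0.0: bits 1011010010011010 walk d0:H2→d1:-→d2:-→d3:-→d4:-→d5:-→d6:-→d7:-→d8:-→d9:-→d10:-→d11:-→d12:-→d13:H6→d14:-→d15:-→d16:H4 -> H4
  lookup 180.152.64.155: bits 10110100100110 walk d0:H2→d1:-→d2:-→d3:-→d4:-→d5:-→d6:-→d7:-→d8:-→d9:-→d10:-→d11:-→d12:-→d13:H6→d14:- -> H6

== LOOKUPS ==
["H2","H6","H6","H6","H4","H4","H6"]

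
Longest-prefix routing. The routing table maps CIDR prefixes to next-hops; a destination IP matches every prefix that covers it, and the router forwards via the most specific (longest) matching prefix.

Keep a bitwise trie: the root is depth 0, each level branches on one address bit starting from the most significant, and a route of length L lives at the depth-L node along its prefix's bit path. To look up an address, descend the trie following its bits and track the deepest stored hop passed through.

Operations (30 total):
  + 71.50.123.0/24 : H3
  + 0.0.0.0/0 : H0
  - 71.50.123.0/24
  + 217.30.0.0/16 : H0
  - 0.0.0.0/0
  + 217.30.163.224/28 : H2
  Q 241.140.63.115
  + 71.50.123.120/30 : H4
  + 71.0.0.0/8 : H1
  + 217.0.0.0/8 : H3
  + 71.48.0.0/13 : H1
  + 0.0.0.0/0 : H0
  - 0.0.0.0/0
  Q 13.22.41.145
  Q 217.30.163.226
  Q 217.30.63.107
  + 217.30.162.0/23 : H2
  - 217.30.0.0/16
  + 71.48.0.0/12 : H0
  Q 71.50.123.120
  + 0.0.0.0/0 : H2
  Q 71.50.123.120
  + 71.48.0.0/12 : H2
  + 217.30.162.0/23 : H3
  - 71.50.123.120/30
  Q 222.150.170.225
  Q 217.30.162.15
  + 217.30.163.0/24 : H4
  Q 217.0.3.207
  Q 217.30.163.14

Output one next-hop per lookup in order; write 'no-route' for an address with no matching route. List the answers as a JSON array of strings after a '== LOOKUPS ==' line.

Apply in order:
  add 71.50.123.0/24 -> H3 at depth 24
  add 0.0.0.0/0 -> H0 at depth 0
  del 71.50.123.0/24 (clear depth 24)
  add 217.30.0.0/16 -> H0 at depth 16
  del 0.0.0.0/0 (clear depth 0)
  add 217.30.163.224/28 -> H2 at depth 28
  Q 241.140.63.115: descend 11 ; hops seen [∅] ; pick no-route
  add 71.50.123.120/30 -> H4 at depth 30
  add 71.0.0.0/8 -> H1 at depth 8
  add 217.0.0.0/8 -> H3 at depth 8
  add 71.48.0.0/13 -> H1 at depth 13
  add 0.0.0.0/0 -> H0 at depth 0
  del 0.0.0.0/0 (clear depth 0)
  Q 13.22.41.145: descend 0 ; hops seen [∅] ; pick no-route
  Q 217.30.163.226: descend 1101100100011110101000111110 ; hops seen [H3,H0,H2] ; pick H2
  Q 217.30.63.107: descend 1101100100011110 ; hops seen [H3,H0] ; pick H0
  add 217.30.162.0/23 -> H2 at depth 23
  del 217.30.0.0/16 (clear depth 16)
  add 71.48.0.0/12 -> H0 at depth 12
  Q 71.50.123.120: descend 010001110011001001111011011110 ; hops seen [H1,H0,H1,H4] ; pick H4
  add 0.0.0.0/0 -> H2 at depth 0
  Q 71.50.123.120: descend 010001110011001001111011011110 ; hops seen [H2,H1,H0,H1,H4] ; pick H4
  add 71.48.0.0/12 -> H2 at depth 12
  add 217.30.162.0/23 -> H3 at depth 23
  del 71.50.123.120/30 (clear depth 30)
  Q 222.150.170.225: descend 11011 ; hops seen [H2] ; pick H2
  Q 217.30.162.15: descend 11011001000111101010001 ; hops seen [H2,H3,H3] ; pick H3
  add 217.30.163.0/24 -> H4 at depth 24
  Q 217.0.3.207: descend 11011001000 ; hops seen [H2,H3] ; pick H3
  Q 217.30.163.14: descend 110110010001111010100011 ; hops seen [H2,H3,H3,H4] ; pick H4

== LOOKUPS ==
["no-route","no-route","H2","H0","H4","H4","H2","H3","H3","H4"]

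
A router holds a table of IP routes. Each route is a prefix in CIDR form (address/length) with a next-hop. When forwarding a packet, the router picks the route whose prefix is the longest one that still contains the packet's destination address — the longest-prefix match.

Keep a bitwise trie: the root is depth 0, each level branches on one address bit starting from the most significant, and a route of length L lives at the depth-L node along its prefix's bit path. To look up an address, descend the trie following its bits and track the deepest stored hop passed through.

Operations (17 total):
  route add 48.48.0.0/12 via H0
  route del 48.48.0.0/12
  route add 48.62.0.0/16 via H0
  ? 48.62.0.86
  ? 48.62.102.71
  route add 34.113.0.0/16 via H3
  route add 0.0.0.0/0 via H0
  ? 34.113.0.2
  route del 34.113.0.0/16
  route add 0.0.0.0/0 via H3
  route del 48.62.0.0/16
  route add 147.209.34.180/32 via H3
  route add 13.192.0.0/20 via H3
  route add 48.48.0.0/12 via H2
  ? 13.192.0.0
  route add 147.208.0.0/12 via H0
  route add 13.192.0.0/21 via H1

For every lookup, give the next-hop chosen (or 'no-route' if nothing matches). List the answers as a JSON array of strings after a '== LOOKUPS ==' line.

Process each operation:
  add 48.48.0.0/12 -> H0 at depth 12
  del 48.48.0.0/12 (clear depth 12)
  add 48.62.0.0/16 -> H0 at depth 16
  lookup 48.62.0.86: bits 0011000000111110 walk d0:-→d1:-→d2:-→d3:-→d4:-→d5:-→d6:-→d7:-→d8:-→d9:-→d10:-→d11:-→d12:-→d13:-→d14:-→d15:-→d16:H0 -> H0
  lookup 48.62.102.71: bits 0011000000111110 walk d0:-→d1:-→d2:-→d3:-→d4:-→d5:-→d6:-→d7:-→d8:-→d9:-→d10:-→d11:-→d12:-→d13:-→d14:-→d15:-→d16:H0 -> H0
  add 34.113.0.0/16 -> H3 at depth 16
  add 0.0.0.0/0 -> H0 at depth 0
  lookup 34.113.0.2: bits 0010001001110001 walk d0:H0→d1:-→d2:-→d3:-→d4:-→d5:-→d6:-→d7:-→d8:-→d9:-→d10:-→d11:-→d12:-→d13:-→d14:-→d15:-→d16:H3 -> H3
  del 34.113.0.0/16 (clear depth 16)
  add 0.0.0.0/0 -> H3 at depth 0
  del 48.62.0.0/16 (clear depth 16)
  add 147.209.34.180/32 -> H3 at depth 32
  add 13.192.0.0/20 -> H3 at depth 20
  add 48.48.0.0/12 -> H2 at depth 12
  lookup 13.192.0.0: bits 00001101110000000000 walk d0:H3→d1:-→d2:-→d3:-→d4:-→d5:-→d6:-→d7:-→d8:-→d9:-→d10:-→d11:-→d12:-→d13:-→d14:-→d15:-→d16:-→d17:-→d18:-→d19:-→d20:H3 -> H3
  add 147.208.0.0/12 -> H0 at depth 12
  add 13.192.0.0/21 -> H1 at depth 21

== LOOKUPS ==
["H0","H0","H3","H3"]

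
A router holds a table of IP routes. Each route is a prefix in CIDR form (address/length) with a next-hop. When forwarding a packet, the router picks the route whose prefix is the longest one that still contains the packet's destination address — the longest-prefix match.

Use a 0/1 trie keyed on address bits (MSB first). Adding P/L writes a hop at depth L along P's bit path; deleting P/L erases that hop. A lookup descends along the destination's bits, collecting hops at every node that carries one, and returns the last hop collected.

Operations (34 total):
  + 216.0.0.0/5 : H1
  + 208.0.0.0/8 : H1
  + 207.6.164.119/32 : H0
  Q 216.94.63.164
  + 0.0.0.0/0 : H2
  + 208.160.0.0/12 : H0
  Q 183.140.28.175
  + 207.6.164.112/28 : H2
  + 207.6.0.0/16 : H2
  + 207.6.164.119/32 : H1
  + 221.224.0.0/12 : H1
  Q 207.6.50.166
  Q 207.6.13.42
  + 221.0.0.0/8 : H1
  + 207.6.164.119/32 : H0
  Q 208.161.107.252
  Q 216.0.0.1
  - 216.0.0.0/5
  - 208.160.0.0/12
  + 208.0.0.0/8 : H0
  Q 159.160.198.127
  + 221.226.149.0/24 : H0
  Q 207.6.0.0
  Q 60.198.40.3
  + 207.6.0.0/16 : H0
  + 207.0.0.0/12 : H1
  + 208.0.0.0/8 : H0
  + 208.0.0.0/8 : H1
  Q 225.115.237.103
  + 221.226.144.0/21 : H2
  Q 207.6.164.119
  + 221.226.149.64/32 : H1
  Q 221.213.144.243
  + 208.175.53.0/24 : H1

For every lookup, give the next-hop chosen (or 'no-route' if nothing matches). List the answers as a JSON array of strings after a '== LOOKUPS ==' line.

Trace:
  + 216.0.0.0/5 (H1) depth=5
  + 208.0.0.0/8 (H1) depth=8
  + 207.6.164.119/32 (H0) depth=32
  ? 216.94.63.164  path d0:-→d1:-→d2:-→d3:-→d4:-→d5:H1  best=H1
  + 0.0.0.0/0 (H2) depth=0
  + 208.160.0.0/12 (H0) depth=12
  ? 183.140.28.175  path d0:H2→d1:-  best=H2
  + 207.6.164.112/28 (H2) depth=28
  + 207.6.0.0/16 (H2) depth=16
  + 207.6.164.119/32 (H1) depth=32
  + 221.224.0.0/12 (H1) depth=12
  ? 207.6.50.166  path d0:H2→d1:-→d2:-→d3:-→d4:-→d5:-→d6:-→d7:-→d8:-→d9:-→d10:-→d11:-→d12:-→d13:-→d14:-→d15:-→d16:H2  best=H2
  ? 207.6.13.42  path d0:H2→d1:-→d2:-→d3:-→d4:-→d5:-→d6:-→d7:-→d8:-→d9:-→d10:-→d11:-→d12:-→d13:-→d14:-→d15:-→d16:H2  best=H2
  + 221.0.0.0/8 (H1) depth=8
  + 207.6.164.119/32 (H0) depth=32
  ? 208.161.107.252  path d0:H2→d1:-→d2:-→d3:-→d4:-→d5:-→d6:-→d7:-→d8:H1→d9:-→d10:-→d11:-→d12:H0  best=H0
  ? 216.0.0.1  path d0:H2→d1:-→d2:-→d3:-→d4:-→d5:H1  best=H1
  - 216.0.0.0/5 clear@5
  - 208.160.0.0/12 clear@12
  + 208.0.0.0/8 (H0) depth=8
  ? 159.160.198.127  path d0:H2→d1:-  best=H2
  + 221.226.149.0/24 (H0) depth=24
  ? 207.6.0.0  path d0:H2→d1:-→d2:-→d3:-→d4:-→d5:-→d6:-→d7:-→d8:-→d9:-→d10:-→d11:-→d12:-→d13:-→d14:-→d15:-→d16:H2  best=H2
  ? 60.198.40.3  path d0:H2  best=H2
  + 207.6.0.0/16 (H0) depth=16
  + 207.0.0.0/12 (H1) depth=12
  + 208.0.0.0/8 (H0) depth=8
  + 208.0.0.0/8 (H1) depth=8
  ? 225.115.237.103  path d0:H2→d1:-→d2:-  best=H2
  + 221.226.144.0/21 (H2) depth=21
  ? 207.6.164.119  path d0:H2→d1:-→d2:-→d3:-→d4:-→d5:-→d6:-→d7:-→d8:-→d9:-→d10:-→d11:-→d12:H1→d13:-→d14:-→d15:-→d16:H0→d17:-→d18:-→d19:-→d20:-→d21:-→d22:-→d23:-→d24:-→d25:-→d26:-→d27:-→d28:H2→d29:-→d30:-→d31:-→d32:H0  best=H0
  + 221.226.149.64/32 (H1) depth=32
  ? 221.213.144.243  path d0:H2→d1:-→d2:-→d3:-→d4:-→d5:-→d6:-→d7:-→d8:H1→d9:-→d10:-  best=H1
  + 208.175.53.0/24 (H1) depth=24

== LOOKUPS ==
["H1","H2","H2","H2","H0","H1","H2","H2","H2","H2","H0","H1"]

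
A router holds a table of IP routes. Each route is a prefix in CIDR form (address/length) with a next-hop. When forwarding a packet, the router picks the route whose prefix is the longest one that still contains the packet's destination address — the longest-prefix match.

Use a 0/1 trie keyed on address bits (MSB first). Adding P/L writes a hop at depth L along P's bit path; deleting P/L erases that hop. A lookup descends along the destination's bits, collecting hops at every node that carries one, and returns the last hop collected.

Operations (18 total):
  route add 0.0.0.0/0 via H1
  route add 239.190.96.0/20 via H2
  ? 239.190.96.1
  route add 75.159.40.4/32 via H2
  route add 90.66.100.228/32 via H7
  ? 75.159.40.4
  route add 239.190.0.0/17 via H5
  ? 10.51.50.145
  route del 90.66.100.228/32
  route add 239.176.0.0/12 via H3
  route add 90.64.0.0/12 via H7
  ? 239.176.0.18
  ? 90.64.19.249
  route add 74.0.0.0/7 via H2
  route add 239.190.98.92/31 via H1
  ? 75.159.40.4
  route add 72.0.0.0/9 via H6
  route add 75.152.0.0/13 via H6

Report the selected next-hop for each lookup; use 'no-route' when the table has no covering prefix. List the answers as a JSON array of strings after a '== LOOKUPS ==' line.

Trace:
  + 0.0.0.0/0 (H1) depth=0
  + 239.190.96.0/20 (H2) depth=20
  ? 239.190.96.1  path d0:H1→d1:-→d2:-→d3:-→d4:-→d5:-→d6:-→d7:-→d8:-→d9:-→d10:-→d11:-→d12:-→d13:-→d14:-→d15:-→d16:-→d17:-→d18:-→d19:-→d20:H2  best=H2
  + 75.159.40.4/32 (H2) depth=32
  + 90.66.100.228/32 (H7) depth=32
  ? 75.159.40.4  path d0:H1→d1:-→d2:-→d3:-→d4:-→d5:-→d6:-→d7:-→d8:-→d9:-→d10:-→d11:-→d12:-→d13:-→d14:-→d15:-→d16:-→d17:-→d18:-→d19:-→d20:-→d21:-→d22:-→d23:-→d24:-→d25:-→d26:-→d27:-→d28:-→d29:-→d30:-→d31:-→d32:H2  best=H2
  + 239.190.0.0/17 (H5) depth=17
  ? 10.51.50.145  path d0:H1→d1:-  best=H1
  - 90.66.100.228/32 clear@32
  + 239.176.0.0/12 (H3) depth=12
  + 90.64.0.0/12 (H7) depth=12
  ? 239.176.0.18  path d0:H1→d1:-→d2:-→d3:-→d4:-→d5:-→d6:-→d7:-→d8:-→d9:-→d10:-→d11:-→d12:H3  best=H3
  ? 90.64.19.249  path d0:H1→d1:-→d2:-→d3:-→d4:-→d5:-→d6:-→d7:-→d8:-→d9:-→d10:-→d11:-→d12:H7→d13:-→d14:-  best=H7
  + 74.0.0.0/7 (H2) depth=7
  + 239.190.98.92/31 (H1) depth=31
  ? 75.159.40.4  path d0:H1→d1:-→d2:-→d3:-→d4:-→d5:-→d6:-→d7:H2→d8:-→d9:-→d10:-→d11:-→d12:-→d13:-→d14:-→d15:-→d16:-→d17:-→d18:-→d19:-→d20:-→d21:-→d22:-→d23:-→d24:-→d25:-→d26:-→d27:-→d28:-→d29:-→d30:-→d31:-→d32:H2  best=H2
  + 72.0.0.0/9 (H6) depth=9
  + 75.152.0.0/13 (H6) depth=13

== LOOKUPS ==
["H2","H2","H1","H3","H7","H2"]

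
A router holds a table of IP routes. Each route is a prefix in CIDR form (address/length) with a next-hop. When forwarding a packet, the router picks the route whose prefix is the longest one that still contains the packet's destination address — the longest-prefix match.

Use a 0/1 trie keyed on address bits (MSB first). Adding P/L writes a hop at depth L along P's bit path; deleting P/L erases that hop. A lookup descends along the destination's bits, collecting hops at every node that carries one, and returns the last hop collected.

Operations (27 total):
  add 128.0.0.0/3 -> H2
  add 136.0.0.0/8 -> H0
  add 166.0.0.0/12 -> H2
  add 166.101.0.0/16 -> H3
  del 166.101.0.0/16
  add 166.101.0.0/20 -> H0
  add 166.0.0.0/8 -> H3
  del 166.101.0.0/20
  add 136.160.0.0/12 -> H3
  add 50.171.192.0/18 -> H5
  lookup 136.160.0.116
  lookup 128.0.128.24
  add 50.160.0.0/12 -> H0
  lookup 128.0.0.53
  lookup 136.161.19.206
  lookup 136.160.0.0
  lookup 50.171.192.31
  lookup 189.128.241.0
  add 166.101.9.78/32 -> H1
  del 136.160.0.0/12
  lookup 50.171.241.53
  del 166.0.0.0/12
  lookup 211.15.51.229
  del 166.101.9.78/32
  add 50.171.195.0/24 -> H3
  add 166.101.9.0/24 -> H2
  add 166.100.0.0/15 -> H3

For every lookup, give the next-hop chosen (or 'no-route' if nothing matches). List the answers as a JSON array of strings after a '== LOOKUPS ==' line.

Process each operation:
  add 128.0.0.0/3 -> H2 at depth 3
  add 136.0.0.0/8 -> H0 at depth 8
  add 166.0.0.0/12 -> H2 at depth 12
  add 166.101.0.0/16 -> H3 at depth 16
  - 166.101.0.0/16 clear@16
  add 166.101.0.0/20 -> H0 at depth 20
  add 166.0.0.0/8 -> H3 at depth 8
  - 166.101.0.0/20 clear@20
  add 136.160.0.0/12 -> H3 at depth 12
  add 50.171.192.0/18 -> H5 at depth 18
  Q 136.160.0.116: descend 100010001010 ; hops seen [H2,H0,H3] ; pick H3
  Q 128.0.128.24: descend 1000 ; hops seen [H2] ; pick H2
  add 50.160.0.0/12 -> H0 at depth 12
  Q 128.0.0.53: descend 1000 ; hops seen [H2] ; pick H2
  Q 136.161.19.206: descend 100010001010 ; hops seen [H2,H0,H3] ; pick H3
  Q 136.160.0.0: descend 100010001010 ; hops seen [H2,H0,H3] ; pick H3
  Q 50.171.192.31: descend 001100101010101111 ; hops seen [H0,H5] ; pick H5
  Q 189.128.241.0: descend 101 ; hops seen [∅] ; pick no-route
  add 166.101.9.78/32 -> H1 at depth 32
  - 136.160.0.0/12 clear@12
  Q 50.171.241.53: descend 001100101010101111 ; hops seen [H0,H5] ; pick H5
  - 166.0.0.0/12 clear@12
  Q 211.15.51.229: descend 1 ; hops seen [∅] ; pick no-route
  - 166.101.9.78/32 clear@32
  add 50.171.195.0/24 -> H3 at depth 24
  add 166.101.9.0/24 -> H2 at depth 24
  add 166.100.0.0/15 -> H3 at depth 15

== LOOKUPS ==
["H3","H2","H2","H3","H3","H5","no-route","H5","no-route"]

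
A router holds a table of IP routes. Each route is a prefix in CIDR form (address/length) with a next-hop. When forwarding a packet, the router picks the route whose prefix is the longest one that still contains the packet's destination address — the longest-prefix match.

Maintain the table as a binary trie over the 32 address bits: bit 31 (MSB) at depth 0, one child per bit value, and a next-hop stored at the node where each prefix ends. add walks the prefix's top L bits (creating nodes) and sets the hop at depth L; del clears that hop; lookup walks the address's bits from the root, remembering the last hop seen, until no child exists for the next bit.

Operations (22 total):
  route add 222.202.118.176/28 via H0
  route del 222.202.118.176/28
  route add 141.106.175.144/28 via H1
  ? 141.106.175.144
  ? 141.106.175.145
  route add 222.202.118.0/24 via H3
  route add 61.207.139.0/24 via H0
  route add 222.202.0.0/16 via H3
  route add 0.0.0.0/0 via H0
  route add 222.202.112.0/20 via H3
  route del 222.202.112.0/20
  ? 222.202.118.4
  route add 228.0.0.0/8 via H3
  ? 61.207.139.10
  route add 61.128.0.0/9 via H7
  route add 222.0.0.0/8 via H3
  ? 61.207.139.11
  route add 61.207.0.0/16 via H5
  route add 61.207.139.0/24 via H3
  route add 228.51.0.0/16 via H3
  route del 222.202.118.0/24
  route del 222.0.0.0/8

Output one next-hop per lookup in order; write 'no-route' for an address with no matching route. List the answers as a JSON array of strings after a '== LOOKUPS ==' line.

Apply in order:
  add 222.202.118.176/28 -> H0 at depth 28
  del 222.202.118.176/28 (clear depth 28)
  add 141.106.175.144/28 -> H1 at depth 28
  lookup 141.106.175.144: bits 1000110101101010101011111001 walk d0:-→d1:-→d2:-→d3:-→d4:-→d5:-→d6:-→d7:-→d8:-→d9:-→d10:-→d11:-→d12:-→d13:-→d14:-→d15:-→d16:-→d17:-→d18:-→d19:-→d20:-→d21:-→d22:-→d23:-→d24:-→d25:-→d26:-→d27:-→d28:H1 -> H1
  lookup 141.106.175.145: bits 1000110101101010101011111001 walk d0:-→d1:-→d2:-→d3:-→d4:-→d5:-→d6:-→d7:-→d8:-→d9:-→d10:-→d11:-→d12:-→d13:-→d14:-→d15:-→d16:-→d17:-→d18:-→d19:-→d20:-→d21:-→d22:-→d23:-→d24:-→d25:-→d26:-→d27:-→d28:H1 -> H1
  add 222.202.118.0/24 -> H3 at depth 24
  add 61.207.139.0/24 -> H0 at depth 24
  add 222.202.0.0/16 -> H3 at depth 16
  add 0.0.0.0/0 -> H0 at depth 0
  add 222.202.112.0/20 -> H3 at depth 20
  del 222.202.112.0/20 (clear depth 20)
  lookup 222.202.118.4: bits 110111101100101001110110 walk d0:H0→d1:-→d2:-→d3:-→d4:-→d5:-→d6:-→d7:-→d8:-→d9:-→d10:-→d11:-→d12:-→d13:-→d14:-→d15:-→d16:H3→d17:-→d18:-→d19:-→d20:-→d21:-→d22:-→d23:-→d24:H3 -> H3
  add 228.0.0.0/8 -> H3 at depth 8
  lookup 61.207.139.10: bits 001111011100111110001011 walk d0:H0→d1:-→d2:-→d3:-→d4:-→d5:-→d6:-→d7:-→d8:-→d9:-→d10:-→d11:-→d12:-→d13:-→d14:-→d15:-→d16:-→d17:-→d18:-→d19:-→d20:-→d21:-→d22:-→d23:-→d24:H0 -> H0
  add 61.128.0.0/9 -> H7 at depth 9
  add 222.0.0.0/8 -> H3 at depth 8
  lookup 61.207.139.11: bits 001111011100111110001011 walk d0:H0→d1:-→d2:-→d3:-→d4:-→d5:-→d6:-→d7:-→d8:-→d9:H7→d10:-→d11:-→d12:-→d13:-→d14:-→d15:-→d16:-→d17:-→d18:-→d19:-→d20:-→d21:-→d22:-→d23:-→d24:H0 -> H0
  add 61.207.0.0/16 -> H5 at depth 16
  add 61.207.139.0/24 -> H3 at depth 24
  add 228.51.0.0/16 -> H3 at depth 16
  del 222.202.118.0/24 (clear depth 24)
  del 222.0.0.0/8 (clear depth 8)

== LOOKUPS ==
["H1","H1","H3","H0","H0"]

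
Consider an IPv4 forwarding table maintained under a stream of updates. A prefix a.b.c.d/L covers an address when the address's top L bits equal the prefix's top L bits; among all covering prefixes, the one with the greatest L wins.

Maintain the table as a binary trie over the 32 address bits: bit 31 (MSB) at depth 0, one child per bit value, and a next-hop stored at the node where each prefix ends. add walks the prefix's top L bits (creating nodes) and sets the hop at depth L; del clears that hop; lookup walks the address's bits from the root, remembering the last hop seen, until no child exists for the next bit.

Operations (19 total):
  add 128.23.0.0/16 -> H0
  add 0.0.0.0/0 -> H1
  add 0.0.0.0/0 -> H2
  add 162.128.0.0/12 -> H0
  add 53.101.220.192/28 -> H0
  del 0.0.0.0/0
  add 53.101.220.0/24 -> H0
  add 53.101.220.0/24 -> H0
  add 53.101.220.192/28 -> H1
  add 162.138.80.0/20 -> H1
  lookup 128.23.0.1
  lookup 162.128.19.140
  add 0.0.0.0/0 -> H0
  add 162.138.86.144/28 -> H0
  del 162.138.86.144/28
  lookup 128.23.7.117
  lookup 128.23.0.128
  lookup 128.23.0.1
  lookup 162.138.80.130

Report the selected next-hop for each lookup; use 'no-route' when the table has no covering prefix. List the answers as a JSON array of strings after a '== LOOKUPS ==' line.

Apply in order:
  add 128.23.0.0/16 -> H0 at depth 16
  add 0.0.0.0/0 -> H1 at depth 0
  add 0.0.0.0/0 -> H2 at depth 0
  add 162.128.0.0/12 -> H0 at depth 12
  add 53.101.220.192/28 -> H0 at depth 28
  del 0.0.0.0/0 (clear depth 0)
  add 53.101.220.0/24 -> H0 at depth 24
  add 53.101.220.0/24 -> H0 at depth 24
  add 53.101.220.192/28 -> H1 at depth 28
  add 162.138.80.0/20 -> H1 at depth 20
  Q 128.23.0.1: descend 1000000000010111 ; hops seen [H0] ; pick H0
  Q 162.128.19.140: descend 101000101000 ; hops seen [H0] ; pick H0
  add 0.0.0.0/0 -> H0 at depth 0
  add 162.138.86.144/28 -> H0 at depth 28
  del 162.138.86.144/28 (clear depth 28)
  Q 128.23.7.117: descend 1000000000010111 ; hops seen [H0,H0] ; pick H0
  Q 128.23.0.128: descend 1000000000010111 ; hops seen [H0,H0] ; pick H0
  Q 128.23.0.1: descend 1000000000010111 ; hops seen [H0,H0] ; pick H0
  Q 162.138.80.130: descend 101000101000101001010 ; hops seen [H0,H0,H1] ; pick H1

== LOOKUPS ==
["H0","H0","H0","H0","H0","H1"]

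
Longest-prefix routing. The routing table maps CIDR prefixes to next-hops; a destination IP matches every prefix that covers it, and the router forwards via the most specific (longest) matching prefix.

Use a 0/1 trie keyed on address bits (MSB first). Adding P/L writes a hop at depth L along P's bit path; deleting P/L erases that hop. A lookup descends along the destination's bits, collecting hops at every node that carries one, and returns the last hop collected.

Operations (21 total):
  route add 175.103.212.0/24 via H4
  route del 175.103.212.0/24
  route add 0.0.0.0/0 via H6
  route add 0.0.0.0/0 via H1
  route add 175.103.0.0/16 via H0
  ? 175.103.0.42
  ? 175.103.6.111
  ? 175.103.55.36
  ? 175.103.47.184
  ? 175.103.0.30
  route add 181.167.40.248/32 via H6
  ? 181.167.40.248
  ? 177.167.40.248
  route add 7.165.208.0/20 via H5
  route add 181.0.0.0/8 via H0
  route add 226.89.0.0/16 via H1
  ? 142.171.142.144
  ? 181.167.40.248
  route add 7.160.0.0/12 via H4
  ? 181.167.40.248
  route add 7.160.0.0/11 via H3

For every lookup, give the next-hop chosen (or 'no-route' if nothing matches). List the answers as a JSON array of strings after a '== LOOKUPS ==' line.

Apply in order:
  add 175.103.212.0/24 -> H4 at depth 24
  del 175.103.212.0/24 (clear depth 24)
  add 0.0.0.0/0 -> H6 at depth 0
  add 0.0.0.0/0 -> H1 at depth 0
  add 175.103.0.0/16 -> H0 at depth 16
  Q 175.103.0.42: descend 1010111101100111 ; hops seen [H1,H0] ; pick H0
  Q 175.103.6.111: descend 1010111101100111 ; hops seen [H1,H0] ; pick H0
  Q 175.103.55.36: descend 1010111101100111 ; hops seen [H1,H0] ; pick H0
  Q 175.103.47.184: descend 1010111101100111 ; hops seen [H1,H0] ; pick H0
  Q 175.103.0.30: descend 1010111101100111 ; hops seen [H1,H0] ; pick H0
  add 181.167.40.248/32 -> H6 at depth 32
  Q 181.167.40.248: descend 10110101101001110010100011111000 ; hops seen [H1,H6] ; pick H6
  Q 177.167.40.248: descend 10110 ; hops seen [H1] ; pick H1
  add 7.165.208.0/20 -> H5 at depth 20
  add 181.0.0.0/8 -> H0 at depth 8
  add 226.89.0.0/16 -> H1 at depth 16
  Q 142.171.142.144: descend 10 ; hops seen [H1] ; pick H1
  Q 181.167.40.248: descend 10110101101001110010100011111000 ; hops seen [H1,H0,H6] ; pick H6
  add 7.160.0.0/12 -> H4 at depth 12
  Q 181.167.40.248: descend 10110101101001110010100011111000 ; hops seen [H1,H0,H6] ; pick H6
  add 7.160.0.0/11 -> H3 at depth 11

== LOOKUPS ==
["H0","H0","H0","H0","H0","H6","H1","H1","H6","H6"]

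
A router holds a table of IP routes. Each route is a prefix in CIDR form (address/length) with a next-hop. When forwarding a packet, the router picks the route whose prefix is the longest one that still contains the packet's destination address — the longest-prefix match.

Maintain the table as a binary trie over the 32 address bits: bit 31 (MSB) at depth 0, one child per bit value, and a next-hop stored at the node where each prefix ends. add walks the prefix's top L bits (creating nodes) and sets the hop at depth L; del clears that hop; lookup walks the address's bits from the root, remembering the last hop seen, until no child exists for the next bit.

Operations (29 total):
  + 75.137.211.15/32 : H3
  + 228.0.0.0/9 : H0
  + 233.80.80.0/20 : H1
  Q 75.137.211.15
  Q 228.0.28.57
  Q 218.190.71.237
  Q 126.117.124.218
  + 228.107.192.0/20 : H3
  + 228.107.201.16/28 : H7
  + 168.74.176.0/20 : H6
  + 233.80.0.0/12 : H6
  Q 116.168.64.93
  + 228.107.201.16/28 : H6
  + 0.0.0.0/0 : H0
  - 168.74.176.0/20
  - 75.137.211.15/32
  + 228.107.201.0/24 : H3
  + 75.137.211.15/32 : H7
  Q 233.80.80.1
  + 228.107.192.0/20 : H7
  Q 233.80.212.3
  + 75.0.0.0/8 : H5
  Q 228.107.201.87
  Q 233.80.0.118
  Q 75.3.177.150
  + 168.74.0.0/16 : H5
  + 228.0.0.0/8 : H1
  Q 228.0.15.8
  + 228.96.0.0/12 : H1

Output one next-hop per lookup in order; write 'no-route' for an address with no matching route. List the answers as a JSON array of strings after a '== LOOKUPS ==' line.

Apply in order:
  + 75.137.211.15/32 (H3) depth=32
  + 228.0.0.0/9 (H0) depth=9
  + 233.80.80.0/20 (H1) depth=20
  ? 75.137.211.15  path d0:-→d1:-→d2:-→d3:-→d4:-→d5:-→d6:-→d7:-→d8:-→d9:-→d10:-→d11:-→d12:-→d13:-→d14:-→d15:-→d16:-→d17:-→d18:-→d19:-→d20:-→d21:-→d22:-→d23:-→d24:-→d25:-→d26:-→d27:-→d28:-→d29:-→d30:-→d31:-→d32:H3  best=H3
  ? 228.0.28.57  path d0:-→d1:-→d2:-→d3:-→d4:-→d5:-→d6:-→d7:-→d8:-→d9:H0  best=H0
  ? 218.190.71.237  path d0:-→d1:-→d2:-  best=no-route
  ? 126.117.124.218  path d0:-→d1:-→d2:-  best=no-route
  + 228.107.192.0/20 (H3) depth=20
  + 228.107.201.16/28 (H7) depth=28
  + 168.74.176.0/20 (H6) depth=20
  + 233.80.0.0/12 (H6) depth=12
  ? 116.168.64.93  path d0:-→d1:-→d2:-  best=no-route
  + 228.107.201.16/28 (H6) depth=28
  + 0.0.0.0/0 (H0) depth=0
  - 168.74.176.0/20 clear@20
  - 75.137.211.15/32 clear@32
  + 228.107.201.0/24 (H3) depth=24
  + 75.137.211.15/32 (H7) depth=32
  ? 233.80.80.1  path d0:H0→d1:-→d2:-→d3:-→d4:-→d5:-→d6:-→d7:-→d8:-→d9:-→d10:-→d11:-→d12:H6→d13:-→d14:-→d15:-→d16:-→d17:-→d18:-→d19:-→d20:H1  best=H1
  + 228.107.192.0/20 (H7) depth=20
  ? 233.80.212.3  path d0:H0→d1:-→d2:-→d3:-→d4:-→d5:-→d6:-→d7:-→d8:-→d9:-→d10:-→d11:-→d12:H6→d13:-→d14:-→d15:-→d16:-  best=H6
  + 75.0.0.0/8 (H5) depth=8
  ? 228.107.201.87  path d0:H0→d1:-→d2:-→d3:-→d4:-→d5:-→d6:-→d7:-→d8:-→d9:H0→d10:-→d11:-→d12:-→d13:-→d14:-→d15:-→d16:-→d17:-→d18:-→d19:-→d20:H7→d21:-→d22:-→d23:-→d24:H3→d25:-  best=H3
  ? 233.80.0.118  path d0:H0→d1:-→d2:-→d3:-→d4:-→d5:-→d6:-→d7:-→d8:-→d9:-→d10:-→d11:-→d12:H6→d13:-→d14:-→d15:-→d16:-→d17:-  best=H6
  ? 75.3.177.150  path d0:H0→d1:-→d2:-→d3:-→d4:-→d5:-→d6:-→d7:-→d8:H5  best=H5
  + 168.74.0.0/16 (H5) depth=16
  + 228.0.0.0/8 (H1) depth=8
  ? 228.0.15.8  path d0:H0→d1:-→d2:-→d3:-→d4:-→d5:-→d6:-→d7:-→d8:H1→d9:H0  best=H0
  + 228.96.0.0/12 (H1) depth=12

== LOOKUPS ==
["H3","H0","no-route","no-route","no-route","H1","H6","H3","H6","H5","H0"]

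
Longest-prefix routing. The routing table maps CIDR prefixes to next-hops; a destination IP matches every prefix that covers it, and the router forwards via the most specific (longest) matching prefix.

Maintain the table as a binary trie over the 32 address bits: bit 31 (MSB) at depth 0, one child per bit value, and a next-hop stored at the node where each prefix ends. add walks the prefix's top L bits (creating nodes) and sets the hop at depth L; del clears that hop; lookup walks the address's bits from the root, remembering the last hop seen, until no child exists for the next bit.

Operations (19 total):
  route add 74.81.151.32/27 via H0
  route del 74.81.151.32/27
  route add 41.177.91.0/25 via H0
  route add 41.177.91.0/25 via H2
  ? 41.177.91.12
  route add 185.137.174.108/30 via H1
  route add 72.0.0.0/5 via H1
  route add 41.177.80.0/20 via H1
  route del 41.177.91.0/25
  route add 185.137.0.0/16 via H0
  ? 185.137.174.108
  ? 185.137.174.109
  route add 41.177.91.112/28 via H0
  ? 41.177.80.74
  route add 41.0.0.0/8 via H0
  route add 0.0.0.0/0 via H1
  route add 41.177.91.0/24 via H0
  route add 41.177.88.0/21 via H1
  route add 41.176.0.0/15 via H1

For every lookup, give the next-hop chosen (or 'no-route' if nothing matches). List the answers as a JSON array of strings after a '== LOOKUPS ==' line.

Apply in order:
  + 74.81.151.32/27 (H0) depth=27
  - 74.81.151.32/27 clear@27
  + 41.177.91.0/25 (H0) depth=25
  + 41.177.91.0/25 (H2) depth=25
  ? 41.177.91.12  path d0:-→d1:-→d2:-→d3:-→d4:-→d5:-→d6:-→d7:-→d8:-→d9:-→d10:-→d11:-→d12:-→d13:-→d14:-→d15:-→d16:-→d17:-→d18:-→d19:-→d20:-→d21:-→d22:-→d23:-→d24:-→d25:H2  best=H2
  + 185.137.174.108/30 (H1) depth=30
  + 72.0.0.0/5 (H1) depth=5
  + 41.177.80.0/20 (H1) depth=20
  - 41.177.91.0/25 clear@25
  + 185.137.0.0/16 (H0) depth=16
  ? 185.137.174.108  path d0:-→d1:-→d2:-→d3:-→d4:-→d5:-→d6:-→d7:-→d8:-→d9:-→d10:-→d11:-→d12:-→d13:-→d14:-→d15:-→d16:H0→d17:-→d18:-→d19:-→d20:-→d21:-→d22:-→d23:-→d24:-→d25:-→d26:-→d27:-→d28:-→d29:-→d30:H1  best=H1
  ? 185.137.174.109  path d0:-→d1:-→d2:-→d3:-→d4:-→d5:-→d6:-→d7:-→d8:-→d9:-→d10:-→d11:-→d12:-→d13:-→d14:-→d15:-→d16:H0→d17:-→d18:-→d19:-→d20:-→d21:-→d22:-→d23:-→d24:-→d25:-→d26:-→d27:-→d28:-→d29:-→d30:H1  best=H1
  + 41.177.91.112/28 (H0) depth=28
  ? 41.177.80.74  path d0:-→d1:-→d2:-→d3:-→d4:-→d5:-→d6:-→d7:-→d8:-→d9:-→d10:-→d11:-→d12:-→d13:-→d14:-→d15:-→d16:-→d17:-→d18:-→d19:-→d20:H1  best=H1
  + 41.0.0.0/8 (H0) depth=8
  + 0.0.0.0/0 (H1) depth=0
  + 41.177.91.0/24 (H0) depth=24
  + 41.177.88.0/21 (H1) depth=21
  + 41.176.0.0/15 (H1) depth=15

== LOOKUPS ==
["H2","H1","H1","H1"]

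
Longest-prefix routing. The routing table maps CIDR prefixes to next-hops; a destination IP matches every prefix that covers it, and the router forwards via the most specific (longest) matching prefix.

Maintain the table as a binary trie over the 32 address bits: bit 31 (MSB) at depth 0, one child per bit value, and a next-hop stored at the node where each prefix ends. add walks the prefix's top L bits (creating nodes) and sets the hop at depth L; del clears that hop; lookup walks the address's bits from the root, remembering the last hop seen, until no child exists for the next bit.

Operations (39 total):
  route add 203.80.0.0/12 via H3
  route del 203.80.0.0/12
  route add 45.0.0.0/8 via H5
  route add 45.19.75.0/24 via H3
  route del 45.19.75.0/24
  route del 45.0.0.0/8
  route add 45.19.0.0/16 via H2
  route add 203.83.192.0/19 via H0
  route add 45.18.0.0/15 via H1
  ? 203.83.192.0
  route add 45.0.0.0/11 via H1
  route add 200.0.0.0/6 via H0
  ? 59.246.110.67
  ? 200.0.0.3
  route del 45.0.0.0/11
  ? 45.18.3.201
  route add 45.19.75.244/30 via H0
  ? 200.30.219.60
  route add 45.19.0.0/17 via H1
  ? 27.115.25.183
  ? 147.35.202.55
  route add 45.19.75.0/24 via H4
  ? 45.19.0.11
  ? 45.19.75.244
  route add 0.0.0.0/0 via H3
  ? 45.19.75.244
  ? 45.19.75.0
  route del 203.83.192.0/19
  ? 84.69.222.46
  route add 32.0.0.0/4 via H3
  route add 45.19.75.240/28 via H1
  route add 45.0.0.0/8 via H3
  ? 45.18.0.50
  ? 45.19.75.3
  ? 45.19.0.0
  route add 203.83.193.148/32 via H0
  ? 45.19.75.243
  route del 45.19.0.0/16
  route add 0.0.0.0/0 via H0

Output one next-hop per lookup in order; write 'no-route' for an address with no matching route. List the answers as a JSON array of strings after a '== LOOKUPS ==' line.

Trace:
  add 203.80.0.0/12 -> H3 at depth 12
  del 203.80.0.0/12 (clear depth 12)
  add 45.0.0.0/8 -> H5 at depth 8
  add 45.19.75.0/24 -> H3 at depth 24
  del 45.19.75.0/24 (clear depth 24)
  del 45.0.0.0/8 (clear depth 8)
  add 45.19.0.0/16 -> H2 at depth 16
  add 203.83.192.0/19 -> H0 at depth 19
  add 45.18.0.0/15 -> H1 at depth 15
  lookup 203.83.192.0: bits 1100101101010011110 walk d0:-→d1:-→d2:-→d3:-→d4:-→d5:-→d6:-→d7:-→d8:-→d9:-→d10:-→d11:-→d12:-→d13:-→d14:-→d15:-→d16:-→d17:-→d18:-→d19:H0 -> H0
  add 45.0.0.0/11 -> H1 at depth 11
  add 200.0.0.0/6 -> H0 at depth 6
  lookup 59.246.110.67: bits 001 walk d0:-→d1:-→d2:-→d3:- -> no-route
  lookup 200.0.0.3: bits 110010 walk d0:-→d1:-→d2:-→d3:-→d4:-→d5:-→d6:H0 -> H0
  del 45.0.0.0/11 (clear depth 11)
  lookup 45.18.3.201: bits 001011010001001 walk d0:-→d1:-→d2:-→d3:-→d4:-→d5:-→d6:-→d7:-→d8:-→d9:-→d10:-→d11:-→d12:-→d13:-→d14:-→d15:H1 -> H1
  add 45.19.75.244/30 -> H0 at depth 30
  lookup 200.30.219.60: bits 110010 walk d0:-→d1:-→d2:-→d3:-→d4:-→d5:-→d6:H0 -> H0
  add 45.19.0.0/17 -> H1 at depth 17
  lookup 27.115.25.183: bits 00 walk d0:-→d1:-→d2:- -> no-route
  lookup 147.35.202.55: bits 1 walk d0:-→d1:- -> no-route
  add 45.19.75.0/24 -> H4 at depth 24
  lookup 45.19.0.11: bits 00101101000100110 walk d0:-→d1:-→d2:-→d3:-→d4:-→d5:-→d6:-→d7:-→d8:-→d9:-→d10:-→d11:-→d12:-→d13:-→d14:-→d15:H1→d16:H2→d17:H1 -> H1
  lookup 45.19.75.244: bits 001011010001001101001011111101 walk d0:-→d1:-→d2:-→d3:-→d4:-→d5:-→d6:-→d7:-→d8:-→d9:-→d10:-→d11:-→d12:-→d13:-→d14:-→d15:H1→d16:H2→d17:H1→d18:-→d19:-→d20:-→d21:-→d22:-→d23:-→d24:H4→d25:-→d26:-→d27:-→d28:-→d29:-→d30:H0 -> H0
  add 0.0.0.0/0 -> H3 at depth 0
  lookup 45.19.75.244: bits 001011010001001101001011111101 walk d0:H3→d1:-→d2:-→d3:-→d4:-→d5:-→d6:-→d7:-→d8:-→d9:-→d10:-→d11:-→d12:-→d13:-→d14:-→d15:H1→d16:H2→d17:H1→d18:-→d19:-→d20:-→d21:-→d22:-→d23:-→d24:H4→d25:-→d26:-→d27:-→d28:-→d29:-→d30:H0 -> H0
  lookup 45.19.75.0: bits 001011010001001101001011 walk d0:H3→d1:-→d2:-→d3:-→d4:-→d5:-→d6:-→d7:-→d8:-→d9:-→d10:-→d11:-→d12:-→d13:-→d14:-→d15:H1→d16:H2→d17:H1→d18:-→d19:-→d20:-→d21:-→d22:-→d23:-→d24:H4 -> H4
  del 203.83.192.0/19 (clear depth 19)
  lookup 84.69.222.46: bits 0 walk d0:H3→d1:- -> H3
  add 32.0.0.0/4 -> H3 at depth 4
  add 45.19.75.240/28 -> H1 at depth 28
  add 45.0.0.0/8 -> H3 at depth 8
  lookup 45.18.0.50: bits 001011010001001 walk d0:H3→d1:-→d2:-→d3:-→d4:H3→d5:-→d6:-→d7:-→d8:H3→d9:-→d10:-→d11:-→d12:-→d13:-→d14:-→d15:H1 -> H1
  lookup 45.19.75.3: bits 001011010001001101001011 walk d0:H3→d1:-→d2:-→d3:-→d4:H3→d5:-→d6:-→d7:-→d8:H3→d9:-→d10:-→d11:-→d12:-→d13:-→d14:-→d15:H1→d16:H2→d17:H1→d18:-→d19:-→d20:-→d21:-→d22:-→d23:-→d24:H4 -> H4
  lookup 45.19.0.0: bits 00101101000100110 walk d0:H3→d1:-→d2:-→d3:-→d4:H3→d5:-→d6:-→d7:-→d8:H3→d9:-→d10:-→d11:-→d12:-→d13:-→d14:-→d15:H1→d16:H2→d17:H1 -> H1
  add 203.83.193.148/32 -> H0 at depth 32
  lookup 45.19.75.243: bits 00101101000100110100101111110 walk d0:H3→d1:-→d2:-→d3:-→d4:H3→d5:-→d6:-→d7:-→d8:H3→d9:-→d10:-→d11:-→d12:-→d13:-→d14:-→d15:H1→d16:H2→d17:H1→d18:-→d19:-→d20:-→d21:-→d22:-→d23:-→d24:H4→d25:-→d26:-→d27:-→d28:H1→d29:- -> H1
  del 45.19.0.0/16 (clear depth 16)
  add 0.0.0.0/0 -> H0 at depth 0

== LOOKUPS ==
["H0","no-route","H0","H1","H0","no-route","no-route","H1","H0","H0","H4","H3","H1","H4","H1","H1"]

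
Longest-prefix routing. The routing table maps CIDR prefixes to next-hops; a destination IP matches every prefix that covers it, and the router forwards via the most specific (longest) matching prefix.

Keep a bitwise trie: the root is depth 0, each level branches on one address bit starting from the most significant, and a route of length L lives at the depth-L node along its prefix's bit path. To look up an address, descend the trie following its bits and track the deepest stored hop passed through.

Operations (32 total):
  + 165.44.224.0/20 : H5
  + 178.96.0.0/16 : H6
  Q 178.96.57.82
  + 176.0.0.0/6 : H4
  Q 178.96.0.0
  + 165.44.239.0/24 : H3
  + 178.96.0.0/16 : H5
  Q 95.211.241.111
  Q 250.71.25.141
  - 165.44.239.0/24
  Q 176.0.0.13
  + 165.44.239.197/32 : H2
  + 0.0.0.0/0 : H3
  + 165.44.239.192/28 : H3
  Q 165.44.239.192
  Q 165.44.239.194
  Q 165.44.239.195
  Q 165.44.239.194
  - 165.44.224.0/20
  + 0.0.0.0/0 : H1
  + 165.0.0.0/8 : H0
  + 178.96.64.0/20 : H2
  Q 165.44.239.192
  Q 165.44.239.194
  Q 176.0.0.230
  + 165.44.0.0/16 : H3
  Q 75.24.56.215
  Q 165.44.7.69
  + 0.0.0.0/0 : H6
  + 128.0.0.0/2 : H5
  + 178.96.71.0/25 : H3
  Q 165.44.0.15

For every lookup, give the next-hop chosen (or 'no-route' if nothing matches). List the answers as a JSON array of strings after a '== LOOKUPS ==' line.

Process each operation:
  add 165.44.224.0/20 -> H5 at depth 20
  add 178.96.0.0/16 -> H6 at depth 16
  ? 178.96.57.82  path d0:-→d1:-→d2:-→d3:-→d4:-→d5:-→d6:-→d7:-→d8:-→d9:-→d10:-→d11:-→d12:-→d13:-→d14:-→d15:-→d16:H6  best=H6
  add 176.0.0.0/6 -> H4 at depth 6
  ? 178.96.0.0  path d0:-→d1:-→d2:-→d3:-→d4:-→d5:-→d6:H4→d7:-→d8:-→d9:-→d10:-→d11:-→d12:-→d13:-→d14:-→d15:-→d16:H6  best=H6
  add 165.44.239.0/24 -> H3 at depth 24
  add 178.96.0.0/16 -> H5 at depth 16
  ? 95.211.241.111  path d0:-  best=no-route
  ? 250.71.25.141  path d0:-→d1:-  best=no-route
  - 165.44.239.0/24 clear@24
  ? 176.0.0.13  path d0:-→d1:-→d2:-→d3:-→d4:-→d5:-→d6:H4  best=H4
  add 165.44.239.197/32 -> H2 at depth 32
  add 0.0.0.0/0 -> H3 at depth 0
  add 165.44.239.192/28 -> H3 at depth 28
  ? 165.44.239.192  path d0:H3→d1:-→d2:-→d3:-→d4:-→d5:-→d6:-→d7:-→d8:-→d9:-→d10:-→d11:-→d12:-→d13:-→d14:-→d15:-→d16:-→d17:-→d18:-→d19:-→d20:H5→d21:-→d22:-→d23:-→d24:-→d25:-→d26:-→d27:-→d28:H3→d29:-  best=H3
  ? 165.44.239.194  path d0:H3→d1:-→d2:-→d3:-→d4:-→d5:-→d6:-→d7:-→d8:-→d9:-→d10:-→d11:-→d12:-→d13:-→d14:-→d15:-→d16:-→d17:-→d18:-→d19:-→d20:H5→d21:-→d22:-→d23:-→d24:-→d25:-→d26:-→d27:-→d28:H3→d29:-  best=H3
  ? 165.44.239.195  path d0:H3→d1:-→d2:-→d3:-→d4:-→d5:-→d6:-→d7:-→d8:-→d9:-→d10:-→d11:-→d12:-→d13:-→d14:-→d15:-→d16:-→d17:-→d18:-→d19:-→d20:H5→d21:-→d22:-→d23:-→d24:-→d25:-→d26:-→d27:-→d28:H3→d29:-  best=H3
  ? 165.44.239.194  path d0:H3→d1:-→d2:-→d3:-→d4:-→d5:-→d6:-→d7:-→d8:-→d9:-→d10:-→d11:-→d12:-→d13:-→d14:-→d15:-→d16:-→d17:-→d18:-→d19:-→d20:H5→d21:-→d22:-→d23:-→d24:-→d25:-→d26:-→d27:-→d28:H3→d29:-  best=H3
  - 165.44.224.0/20 clear@20
  add 0.0.0.0/0 -> H1 at depth 0
  add 165.0.0.0/8 -> H0 at depth 8
  add 178.96.64.0/20 -> H2 at depth 20
  ? 165.44.239.192  path d0:H1→d1:-→d2:-→d3:-→d4:-→d5:-→d6:-→d7:-→d8:H0→d9:-→d10:-→d11:-→d12:-→d13:-→d14:-→d15:-→d16:-→d17:-→d18:-→d19:-→d20:-→d21:-→d22:-→d23:-→d24:-→d25:-→d26:-→d27:-→d28:H3→d29:-  best=H3
  ? 165.44.239.194  path d0:H1→d1:-→d2:-→d3:-→d4:-→d5:-→d6:-→d7:-→d8:H0→d9:-→d10:-→d11:-→d12:-→d13:-→d14:-→d15:-→d16:-→d17:-→d18:-→d19:-→d20:-→d21:-→d22:-→d23:-→d24:-→d25:-→d26:-→d27:-→d28:H3→d29:-  best=H3
  ? 176.0.0.230  path d0:H1→d1:-→d2:-→d3:-→d4:-→d5:-→d6:H4  best=H4
  add 165.44.0.0/16 -> H3 at depth 16
  ? 75.24.56.215  path d0:H1  best=H1
  ? 165.44.7.69  path d0:H1→d1:-→d2:-→d3:-→d4:-→d5:-→d6:-→d7:-→d8:H0→d9:-→d10:-→d11:-→d12:-→d13:-→d14:-→d15:-→d16:H3  best=H3
  add 0.0.0.0/0 -> H6 at depth 0
  add 128.0.0.0/2 -> H5 at depth 2
  add 178.96.71.0/25 -> H3 at depth 25
  ? 165.44.0.15  path d0:H6→d1:-→d2:H5→d3:-→d4:-→d5:-→d6:-→d7:-→d8:H0→d9:-→d10:-→d11:-→d12:-→d13:-→d14:-→d15:-→d16:H3  best=H3

== LOOKUPS ==
["H6","H6","no-route","no-route","H4","H3","H3","H3","H3","H3","H3","H4","H1","H3","H3"]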